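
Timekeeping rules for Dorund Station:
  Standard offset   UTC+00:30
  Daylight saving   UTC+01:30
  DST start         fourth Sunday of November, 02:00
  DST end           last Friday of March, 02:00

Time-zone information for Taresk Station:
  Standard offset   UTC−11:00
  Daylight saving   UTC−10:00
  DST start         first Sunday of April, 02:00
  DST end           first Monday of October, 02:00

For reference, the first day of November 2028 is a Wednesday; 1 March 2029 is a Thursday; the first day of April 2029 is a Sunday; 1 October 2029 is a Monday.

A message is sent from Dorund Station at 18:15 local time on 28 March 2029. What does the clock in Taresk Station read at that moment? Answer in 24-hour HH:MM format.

05:45

1 November 2028 is a Wednesday, so the first Sunday is November 5 and the fourth is November 26.
1 March 2029 is a Thursday, so Fridays fall on 2, 9, 16, 23, 30; the last is March 30.
Daylight saving runs 26 November 2028 – 30 March 2029; 28 March 2029 is inside that window, so Dorund Station is at UTC+01:30.
18:15 Dorund Station − 1h30m = 16:45 UTC.
1 April 2029 is a Sunday, so the first Sunday is April 1.
1 October 2029 is a Monday, so the first Monday is October 1.
At the standard offset (UTC−11:00), 16:45 UTC − 11h = 05:45 Taresk Station standard time.
The standard-time date in Taresk Station, 28 March 2029, is outside the daylight-saving period (1 April – 1 October), so Taresk Station is on standard time, UTC−11:00.
16:45 UTC − 11h = 05:45 Taresk Station.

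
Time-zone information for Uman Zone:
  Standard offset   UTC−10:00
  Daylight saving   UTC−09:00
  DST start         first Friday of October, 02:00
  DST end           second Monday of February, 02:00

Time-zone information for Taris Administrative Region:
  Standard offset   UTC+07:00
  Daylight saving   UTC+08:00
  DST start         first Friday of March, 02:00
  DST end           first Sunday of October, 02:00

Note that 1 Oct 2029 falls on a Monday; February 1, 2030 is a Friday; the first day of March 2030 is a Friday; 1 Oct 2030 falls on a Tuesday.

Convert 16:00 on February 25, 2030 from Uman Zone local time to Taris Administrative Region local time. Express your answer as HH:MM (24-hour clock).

1 October 2029 is a Monday, so the first Friday is October 5.
1 February 2030 is a Friday, so the first Monday is February 4 and the second is February 11.
February 25, 2030 is outside the daylight-saving period (5 October 2029 – 11 February 2030), so Uman Zone is on standard time, UTC−10:00.
16:00 Uman Zone + 10h = 02:00 UTC (rolling into the next day, 26 February 2030).
1 March 2030 is a Friday, so the first Friday is March 1.
1 October 2030 is a Tuesday, so the first Sunday is October 6.
At the standard offset (UTC+07:00), 02:00 UTC + 7h = 09:00 Taris Administrative Region standard time.
The standard-time date in Taris Administrative Region, February 26, 2030, is outside the daylight-saving period (1 March – 6 October), so Taris Administrative Region is on standard time, UTC+07:00.
02:00 UTC + 7h = 09:00 Taris Administrative Region.

09:00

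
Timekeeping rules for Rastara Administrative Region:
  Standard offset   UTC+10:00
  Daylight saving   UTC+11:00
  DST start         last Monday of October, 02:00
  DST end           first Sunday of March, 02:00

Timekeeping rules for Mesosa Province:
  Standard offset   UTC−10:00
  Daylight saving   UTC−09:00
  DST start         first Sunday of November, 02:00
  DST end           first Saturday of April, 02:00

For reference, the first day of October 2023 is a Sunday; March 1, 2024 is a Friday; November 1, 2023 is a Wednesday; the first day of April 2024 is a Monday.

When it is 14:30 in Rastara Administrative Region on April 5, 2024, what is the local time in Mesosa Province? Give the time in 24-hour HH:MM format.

1 October 2023 is a Sunday, so Mondays fall on 2, 9, 16, 23, 30; the last is October 30.
1 March 2024 is a Friday, so the first Sunday is March 3.
April 5, 2024 does not fall between 30 October 2023 and 3 March 2024, so daylight saving is not in effect and Rastara Administrative Region is at UTC+10:00.
14:30 Rastara Administrative Region − 10h = 04:30 UTC.
1 November 2023 is a Wednesday, so the first Sunday is November 5.
1 April 2024 is a Monday, so the first Saturday is April 6.
At the standard offset (UTC−10:00), 04:30 UTC − 10h = 18:30 Mesosa Province standard time (rolling into the previous day, 4 April 2024).
Daylight saving runs 5 November 2023 – 6 April 2024; the standard-time date in Mesosa Province, April 4, 2024, is inside that window, so Mesosa Province is at UTC−09:00.
04:30 UTC − 9h = 19:30 Mesosa Province (rolling into the previous day, 4 April 2024).

19:30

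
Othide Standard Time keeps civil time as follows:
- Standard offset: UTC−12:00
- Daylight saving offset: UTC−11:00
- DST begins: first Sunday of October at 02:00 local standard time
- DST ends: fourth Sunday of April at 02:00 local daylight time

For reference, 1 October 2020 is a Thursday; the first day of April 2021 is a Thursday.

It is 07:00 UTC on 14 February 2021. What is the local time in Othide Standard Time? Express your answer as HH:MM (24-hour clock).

1 October 2020 is a Thursday, so the first Sunday is October 4.
1 April 2021 is a Thursday, so the first Sunday is April 4 and the fourth is April 25.
At the standard offset (UTC−12:00), 07:00 UTC − 12h = 19:00 Othide Standard Time standard time (rolling into the previous day, 13 February 2021).
Daylight saving runs 4 October 2020 – 25 April 2021; the standard-time date in Othide Standard Time, 13 February 2021, is inside that window, so Othide Standard Time is at UTC−11:00.
07:00 UTC − 11h = 20:00 local (rolling into the previous day, 13 February 2021).

20:00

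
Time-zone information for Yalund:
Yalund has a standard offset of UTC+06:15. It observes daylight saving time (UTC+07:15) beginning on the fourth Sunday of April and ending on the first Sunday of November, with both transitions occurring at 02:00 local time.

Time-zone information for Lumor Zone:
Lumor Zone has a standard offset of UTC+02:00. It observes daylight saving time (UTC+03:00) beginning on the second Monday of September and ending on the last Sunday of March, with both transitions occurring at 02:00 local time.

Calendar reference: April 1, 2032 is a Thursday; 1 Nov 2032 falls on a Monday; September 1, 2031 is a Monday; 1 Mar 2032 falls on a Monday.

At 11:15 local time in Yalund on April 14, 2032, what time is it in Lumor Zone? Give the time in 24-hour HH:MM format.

1 April 2032 is a Thursday, so the first Sunday is April 4 and the fourth is April 25.
1 November 2032 is a Monday, so the first Sunday is November 7.
Daylight saving runs 25 April – 7 November; April 14, 2032 is outside that window, so Yalund is on standard time at UTC+06:15.
11:15 Yalund − 6h15m = 05:00 UTC.
1 September 2031 is a Monday, so the first Monday is September 1 and the second is September 8.
1 March 2032 is a Monday, so Sundays fall on 7, 14, 21, 28; the last is March 28.
At the standard offset (UTC+02:00), 05:00 UTC + 2h = 07:00 Lumor Zone standard time.
The standard-time date in Lumor Zone, April 14, 2032, is outside the daylight-saving period (8 September 2031 – 28 March 2032), so Lumor Zone is on standard time, UTC+02:00.
05:00 UTC + 2h = 07:00 Lumor Zone.

07:00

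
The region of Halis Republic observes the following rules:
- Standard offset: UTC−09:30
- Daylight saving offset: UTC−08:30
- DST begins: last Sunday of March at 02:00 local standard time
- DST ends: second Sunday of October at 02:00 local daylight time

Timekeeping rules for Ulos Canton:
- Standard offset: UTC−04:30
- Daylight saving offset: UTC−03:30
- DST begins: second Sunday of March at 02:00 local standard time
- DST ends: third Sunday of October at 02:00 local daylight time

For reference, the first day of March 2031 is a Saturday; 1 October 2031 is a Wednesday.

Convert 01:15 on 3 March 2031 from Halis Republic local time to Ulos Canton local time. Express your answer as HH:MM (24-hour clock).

1 March 2031 is a Saturday, so Sundays fall on 2, 9, 16, 23, 30; the last is March 30.
1 October 2031 is a Wednesday, so the first Sunday is October 5 and the second is October 12.
Daylight saving runs 30 March – 12 October; 3 March 2031 is outside that window, so Halis Republic is on standard time at UTC−09:30.
01:15 Halis Republic + 9h30m = 10:45 UTC.
1 March 2031 is a Saturday, so the first Sunday is March 2 and the second is March 9.
1 October 2031 is a Wednesday, so the first Sunday is October 5 and the third is October 19.
At the standard offset (UTC−04:30), 10:45 UTC − 4h30m = 06:15 Ulos Canton standard time.
The standard-time date in Ulos Canton, 3 March 2031, is outside the daylight-saving period (9 March – 19 October), so Ulos Canton is on standard time, UTC−04:30.
10:45 UTC − 4h30m = 06:15 Ulos Canton.

06:15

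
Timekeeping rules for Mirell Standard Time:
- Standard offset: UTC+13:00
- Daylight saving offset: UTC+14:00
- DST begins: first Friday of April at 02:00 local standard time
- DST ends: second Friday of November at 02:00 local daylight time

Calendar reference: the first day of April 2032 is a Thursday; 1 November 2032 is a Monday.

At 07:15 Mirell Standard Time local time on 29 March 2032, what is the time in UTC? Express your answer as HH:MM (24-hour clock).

18:15

1 April 2032 is a Thursday, so the first Friday is April 2.
1 November 2032 is a Monday, so the first Friday is November 5 and the second is November 12.
29 March 2032 is outside the daylight-saving period (2 April – 12 November), so Mirell Standard Time is on standard time, UTC+13:00.
07:15 local − 13h = 18:15 UTC (rolling into the previous day, 28 March 2032).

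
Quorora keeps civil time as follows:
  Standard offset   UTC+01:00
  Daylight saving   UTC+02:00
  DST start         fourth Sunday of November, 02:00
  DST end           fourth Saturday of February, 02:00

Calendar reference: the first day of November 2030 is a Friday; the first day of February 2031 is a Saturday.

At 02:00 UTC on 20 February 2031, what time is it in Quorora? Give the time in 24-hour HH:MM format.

1 November 2030 is a Friday, so the first Sunday is November 3 and the fourth is November 24.
1 February 2031 is a Saturday, so the first Saturday is February 1 and the fourth is February 22.
At the standard offset (UTC+01:00), 02:00 UTC + 1h = 03:00 Quorora standard time.
Daylight saving runs 24 November 2030 – 22 February 2031; the standard-time date in Quorora, 20 February 2031, is inside that window, so Quorora is at UTC+02:00.
02:00 UTC + 2h = 04:00 local.

04:00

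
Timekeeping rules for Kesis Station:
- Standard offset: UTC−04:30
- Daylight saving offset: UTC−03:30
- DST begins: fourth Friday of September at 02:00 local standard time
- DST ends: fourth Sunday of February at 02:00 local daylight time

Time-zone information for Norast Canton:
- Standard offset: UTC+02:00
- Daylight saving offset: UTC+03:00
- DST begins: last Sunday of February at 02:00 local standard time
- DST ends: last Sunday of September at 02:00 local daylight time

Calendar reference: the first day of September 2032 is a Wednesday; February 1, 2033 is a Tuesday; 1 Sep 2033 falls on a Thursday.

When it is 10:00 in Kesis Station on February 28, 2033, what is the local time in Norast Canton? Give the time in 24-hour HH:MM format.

1 September 2032 is a Wednesday, so the first Friday is September 3 and the fourth is September 24.
1 February 2033 is a Tuesday, so the first Sunday is February 6 and the fourth is February 27.
February 28, 2033 is outside the daylight-saving period (24 September 2032 – 27 February 2033), so Kesis Station is on standard time, UTC−04:30.
10:00 Kesis Station + 4h30m = 14:30 UTC.
1 February 2033 is a Tuesday, so Sundays fall on 6, 13, 20, 27; the last is February 27.
1 September 2033 is a Thursday, so Sundays fall on 4, 11, 18, 25; the last is September 25.
At the standard offset (UTC+02:00), 14:30 UTC + 2h = 16:30 Norast Canton standard time.
The standard-time date in Norast Canton, February 28, 2033, lies within the daylight-saving period (27 February – 25 September), so Norast Canton is on daylight time, UTC+03:00.
14:30 UTC + 3h = 17:30 Norast Canton.

17:30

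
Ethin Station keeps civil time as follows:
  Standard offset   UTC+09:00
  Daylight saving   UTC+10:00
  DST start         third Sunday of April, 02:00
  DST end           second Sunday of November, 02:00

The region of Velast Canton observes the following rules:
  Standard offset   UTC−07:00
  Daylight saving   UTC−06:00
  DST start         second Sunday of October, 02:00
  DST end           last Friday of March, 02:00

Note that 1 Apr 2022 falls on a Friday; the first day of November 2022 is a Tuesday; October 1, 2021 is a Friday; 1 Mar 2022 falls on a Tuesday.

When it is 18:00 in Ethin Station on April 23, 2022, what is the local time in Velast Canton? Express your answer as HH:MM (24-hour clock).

1 April 2022 is a Friday, so the first Sunday is April 3 and the third is April 17.
1 November 2022 is a Tuesday, so the first Sunday is November 6 and the second is November 13.
Daylight saving runs 17 April – 13 November; April 23, 2022 is inside that window, so Ethin Station is at UTC+10:00.
18:00 Ethin Station − 10h = 08:00 UTC.
1 October 2021 is a Friday, so the first Sunday is October 3 and the second is October 10.
1 March 2022 is a Tuesday, so Fridays fall on 4, 11, 18, 25; the last is March 25.
At the standard offset (UTC−07:00), 08:00 UTC − 7h = 01:00 Velast Canton standard time.
The standard-time date in Velast Canton, April 23, 2022, is outside the daylight-saving period (10 October 2021 – 25 March 2022), so Velast Canton is on standard time, UTC−07:00.
08:00 UTC − 7h = 01:00 Velast Canton.

01:00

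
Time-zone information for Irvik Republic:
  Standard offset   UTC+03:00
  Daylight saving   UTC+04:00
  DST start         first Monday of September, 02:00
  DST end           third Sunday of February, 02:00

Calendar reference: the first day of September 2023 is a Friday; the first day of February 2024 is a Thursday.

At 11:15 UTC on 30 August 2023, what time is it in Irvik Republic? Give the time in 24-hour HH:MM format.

14:15

1 September 2023 is a Friday, so the first Monday is September 4.
1 February 2024 is a Thursday, so the first Sunday is February 4 and the third is February 18.
At the standard offset (UTC+03:00), 11:15 UTC + 3h = 14:15 Irvik Republic standard time.
The standard-time date in Irvik Republic, 30 August 2023, does not fall between 4 September 2023 and 18 February 2024, so daylight saving is not in effect and Irvik Republic is at UTC+03:00.
11:15 UTC + 3h = 14:15 local.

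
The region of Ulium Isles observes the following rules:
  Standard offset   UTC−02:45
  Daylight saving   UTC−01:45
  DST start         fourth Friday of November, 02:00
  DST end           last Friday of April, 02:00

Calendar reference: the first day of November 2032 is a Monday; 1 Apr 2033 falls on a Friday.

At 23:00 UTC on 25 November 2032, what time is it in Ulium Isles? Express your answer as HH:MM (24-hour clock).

20:15

1 November 2032 is a Monday, so the first Friday is November 5 and the fourth is November 26.
1 April 2033 is a Friday, so Fridays fall on 1, 8, 15, 22, 29; the last is April 29.
At the standard offset (UTC−02:45), 23:00 UTC − 2h45m = 20:15 Ulium Isles standard time.
The standard-time date in Ulium Isles, 25 November 2032, does not fall between 26 November 2032 and 29 April 2033, so daylight saving is not in effect and Ulium Isles is at UTC−02:45.
23:00 UTC − 2h45m = 20:15 local.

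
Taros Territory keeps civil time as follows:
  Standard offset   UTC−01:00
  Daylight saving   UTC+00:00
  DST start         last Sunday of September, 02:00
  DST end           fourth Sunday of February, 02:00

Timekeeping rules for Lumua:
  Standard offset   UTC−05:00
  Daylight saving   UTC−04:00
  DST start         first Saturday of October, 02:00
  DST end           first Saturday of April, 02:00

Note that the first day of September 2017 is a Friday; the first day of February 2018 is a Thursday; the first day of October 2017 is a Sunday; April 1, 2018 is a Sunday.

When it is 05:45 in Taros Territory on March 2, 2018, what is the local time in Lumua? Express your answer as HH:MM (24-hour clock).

02:45

1 September 2017 is a Friday, so Sundays fall on 3, 10, 17, 24; the last is September 24.
1 February 2018 is a Thursday, so the first Sunday is February 4 and the fourth is February 25.
March 2, 2018 is outside the daylight-saving period (24 September 2017 – 25 February 2018), so Taros Territory is on standard time, UTC−01:00.
05:45 Taros Territory + 1h = 06:45 UTC.
1 October 2017 is a Sunday, so the first Saturday is October 7.
1 April 2018 is a Sunday, so the first Saturday is April 7.
At the standard offset (UTC−05:00), 06:45 UTC − 5h = 01:45 Lumua standard time.
Daylight saving runs 7 October 2017 – 7 April 2018; the standard-time date in Lumua, March 2, 2018, is inside that window, so Lumua is at UTC−04:00.
06:45 UTC − 4h = 02:45 Lumua.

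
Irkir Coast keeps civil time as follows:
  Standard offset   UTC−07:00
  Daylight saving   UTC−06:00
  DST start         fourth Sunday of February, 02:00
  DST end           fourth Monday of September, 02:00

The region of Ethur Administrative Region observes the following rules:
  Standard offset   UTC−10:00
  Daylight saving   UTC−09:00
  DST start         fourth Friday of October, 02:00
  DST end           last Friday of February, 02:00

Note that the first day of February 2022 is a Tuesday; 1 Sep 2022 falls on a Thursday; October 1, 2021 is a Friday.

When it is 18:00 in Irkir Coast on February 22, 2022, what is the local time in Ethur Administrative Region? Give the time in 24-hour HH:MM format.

1 February 2022 is a Tuesday, so the first Sunday is February 6 and the fourth is February 27.
1 September 2022 is a Thursday, so the first Monday is September 5 and the fourth is September 26.
February 22, 2022 does not fall between 27 February and 26 September, so daylight saving is not in effect and Irkir Coast is at UTC−07:00.
18:00 Irkir Coast + 7h = 01:00 UTC (rolling into the next day, 23 February 2022).
1 October 2021 is a Friday, so the first Friday is October 1 and the fourth is October 22.
1 February 2022 is a Tuesday, so Fridays fall on 4, 11, 18, 25; the last is February 25.
At the standard offset (UTC−10:00), 01:00 UTC − 10h = 15:00 Ethur Administrative Region standard time (rolling into the previous day, 22 February 2022).
The standard-time date in Ethur Administrative Region, February 22, 2022, falls between 22 October 2021 and 25 February 2022, so daylight saving is in effect and Ethur Administrative Region is at UTC−09:00.
01:00 UTC − 9h = 16:00 Ethur Administrative Region (rolling into the previous day, 22 February 2022).

16:00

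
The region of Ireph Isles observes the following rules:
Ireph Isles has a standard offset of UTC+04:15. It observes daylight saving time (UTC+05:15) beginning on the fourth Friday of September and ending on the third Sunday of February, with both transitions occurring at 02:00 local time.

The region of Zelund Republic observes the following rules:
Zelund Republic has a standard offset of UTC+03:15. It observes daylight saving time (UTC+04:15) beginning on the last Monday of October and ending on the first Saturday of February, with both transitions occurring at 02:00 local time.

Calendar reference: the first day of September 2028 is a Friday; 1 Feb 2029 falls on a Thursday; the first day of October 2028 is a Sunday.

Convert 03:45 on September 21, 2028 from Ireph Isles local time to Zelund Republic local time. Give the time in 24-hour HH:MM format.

02:45

1 September 2028 is a Friday, so the first Friday is September 1 and the fourth is September 22.
1 February 2029 is a Thursday, so the first Sunday is February 4 and the third is February 18.
September 21, 2028 is outside the daylight-saving period (22 September 2028 – 18 February 2029), so Ireph Isles is on standard time, UTC+04:15.
03:45 Ireph Isles − 4h15m = 23:30 UTC (rolling into the previous day, 20 September 2028).
1 October 2028 is a Sunday, so Mondays fall on 2, 9, 16, 23, 30; the last is October 30.
1 February 2029 is a Thursday, so the first Saturday is February 3.
At the standard offset (UTC+03:15), 23:30 UTC + 3h15m = 02:45 Zelund Republic standard time (rolling into the next day, 21 September 2028).
The standard-time date in Zelund Republic, September 21, 2028, is outside the daylight-saving period (30 October 2028 – 3 February 2029), so Zelund Republic is on standard time, UTC+03:15.
23:30 UTC + 3h15m = 02:45 Zelund Republic (rolling into the next day, 21 September 2028).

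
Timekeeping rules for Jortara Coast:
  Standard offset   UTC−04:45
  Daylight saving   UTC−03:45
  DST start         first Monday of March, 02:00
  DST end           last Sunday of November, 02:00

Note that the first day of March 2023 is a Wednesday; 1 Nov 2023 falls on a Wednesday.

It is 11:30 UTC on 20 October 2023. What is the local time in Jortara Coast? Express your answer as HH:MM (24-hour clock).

1 March 2023 is a Wednesday, so the first Monday is March 6.
1 November 2023 is a Wednesday, so Sundays fall on 5, 12, 19, 26; the last is November 26.
At the standard offset (UTC−04:45), 11:30 UTC − 4h45m = 06:45 Jortara Coast standard time.
Daylight saving runs 6 March – 26 November; the standard-time date in Jortara Coast, 20 October 2023, is inside that window, so Jortara Coast is at UTC−03:45.
11:30 UTC − 3h45m = 07:45 local.

07:45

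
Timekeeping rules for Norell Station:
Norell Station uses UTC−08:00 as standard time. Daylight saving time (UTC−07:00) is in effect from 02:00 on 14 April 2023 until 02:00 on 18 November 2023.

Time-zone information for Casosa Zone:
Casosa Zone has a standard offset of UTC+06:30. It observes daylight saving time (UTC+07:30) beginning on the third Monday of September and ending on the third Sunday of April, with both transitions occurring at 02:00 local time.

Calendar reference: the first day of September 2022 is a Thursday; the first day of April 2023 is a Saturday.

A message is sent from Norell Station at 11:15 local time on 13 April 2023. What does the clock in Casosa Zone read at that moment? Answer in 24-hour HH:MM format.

13 April 2023 does not fall between 14 April and 18 November, so daylight saving is not in effect and Norell Station is at UTC−08:00.
11:15 Norell Station + 8h = 19:15 UTC.
1 September 2022 is a Thursday, so the first Monday is September 5 and the third is September 19.
1 April 2023 is a Saturday, so the first Sunday is April 2 and the third is April 16.
At the standard offset (UTC+06:30), 19:15 UTC + 6h30m = 01:45 Casosa Zone standard time (rolling into the next day, 14 April 2023).
Daylight saving runs 19 September 2022 – 16 April 2023; the standard-time date in Casosa Zone, 14 April 2023, is inside that window, so Casosa Zone is at UTC+07:30.
19:15 UTC + 7h30m = 02:45 Casosa Zone (rolling into the next day, 14 April 2023).

02:45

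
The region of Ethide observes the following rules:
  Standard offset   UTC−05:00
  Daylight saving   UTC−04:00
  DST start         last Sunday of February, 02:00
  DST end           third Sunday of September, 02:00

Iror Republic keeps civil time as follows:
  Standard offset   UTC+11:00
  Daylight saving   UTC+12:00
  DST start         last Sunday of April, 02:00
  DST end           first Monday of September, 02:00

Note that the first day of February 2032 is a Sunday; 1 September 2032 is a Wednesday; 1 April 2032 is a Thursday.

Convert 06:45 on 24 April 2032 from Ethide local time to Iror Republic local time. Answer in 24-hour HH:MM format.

21:45

1 February 2032 is a Sunday, so Sundays fall on 1, 8, 15, 22, 29; the last is February 29.
1 September 2032 is a Wednesday, so the first Sunday is September 5 and the third is September 19.
24 April 2032 falls between 29 February and 19 September, so daylight saving is in effect and Ethide is at UTC−04:00.
06:45 Ethide + 4h = 10:45 UTC.
1 April 2032 is a Thursday, so Sundays fall on 4, 11, 18, 25; the last is April 25.
1 September 2032 is a Wednesday, so the first Monday is September 6.
At the standard offset (UTC+11:00), 10:45 UTC + 11h = 21:45 Iror Republic standard time.
The standard-time date in Iror Republic, 24 April 2032, does not fall between 25 April and 6 September, so daylight saving is not in effect and Iror Republic is at UTC+11:00.
10:45 UTC + 11h = 21:45 Iror Republic.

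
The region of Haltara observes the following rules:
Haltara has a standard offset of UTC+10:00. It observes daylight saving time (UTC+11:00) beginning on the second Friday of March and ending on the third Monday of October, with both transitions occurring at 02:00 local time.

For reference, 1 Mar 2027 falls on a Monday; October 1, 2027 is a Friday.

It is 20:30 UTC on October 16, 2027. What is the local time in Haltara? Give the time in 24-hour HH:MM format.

1 March 2027 is a Monday, so the first Friday is March 5 and the second is March 12.
1 October 2027 is a Friday, so the first Monday is October 4 and the third is October 18.
At the standard offset (UTC+10:00), 20:30 UTC + 10h = 06:30 Haltara standard time (rolling into the next day, 17 October 2027).
The standard-time date in Haltara, October 17, 2027, lies within the daylight-saving period (12 March – 18 October), so Haltara is on daylight time, UTC+11:00.
20:30 UTC + 11h = 07:30 local (rolling into the next day, 17 October 2027).

07:30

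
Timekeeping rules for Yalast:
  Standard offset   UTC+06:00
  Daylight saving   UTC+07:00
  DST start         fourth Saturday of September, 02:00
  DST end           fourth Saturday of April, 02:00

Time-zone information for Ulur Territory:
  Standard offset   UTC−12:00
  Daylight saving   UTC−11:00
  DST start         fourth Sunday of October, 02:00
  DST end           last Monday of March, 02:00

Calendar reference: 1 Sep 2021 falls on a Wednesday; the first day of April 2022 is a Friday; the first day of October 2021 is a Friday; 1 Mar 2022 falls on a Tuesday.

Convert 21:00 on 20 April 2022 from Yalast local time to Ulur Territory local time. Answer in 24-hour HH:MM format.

02:00

1 September 2021 is a Wednesday, so the first Saturday is September 4 and the fourth is September 25.
1 April 2022 is a Friday, so the first Saturday is April 2 and the fourth is April 23.
20 April 2022 lies within the daylight-saving period (25 September 2021 – 23 April 2022), so Yalast is on daylight time, UTC+07:00.
21:00 Yalast − 7h = 14:00 UTC.
1 October 2021 is a Friday, so the first Sunday is October 3 and the fourth is October 24.
1 March 2022 is a Tuesday, so Mondays fall on 7, 14, 21, 28; the last is March 28.
At the standard offset (UTC−12:00), 14:00 UTC − 12h = 02:00 Ulur Territory standard time.
The standard-time date in Ulur Territory, 20 April 2022, is outside the daylight-saving period (24 October 2021 – 28 March 2022), so Ulur Territory is on standard time, UTC−12:00.
14:00 UTC − 12h = 02:00 Ulur Territory.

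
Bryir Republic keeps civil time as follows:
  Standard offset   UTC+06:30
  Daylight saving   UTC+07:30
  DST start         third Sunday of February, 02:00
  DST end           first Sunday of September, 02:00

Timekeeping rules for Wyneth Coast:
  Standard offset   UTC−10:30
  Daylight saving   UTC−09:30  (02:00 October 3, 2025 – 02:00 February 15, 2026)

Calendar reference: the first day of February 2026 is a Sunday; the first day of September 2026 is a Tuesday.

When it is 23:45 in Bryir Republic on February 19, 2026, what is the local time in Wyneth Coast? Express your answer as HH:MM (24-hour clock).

05:45

1 February 2026 is a Sunday, so the first Sunday is February 1 and the third is February 15.
1 September 2026 is a Tuesday, so the first Sunday is September 6.
February 19, 2026 lies within the daylight-saving period (15 February – 6 September), so Bryir Republic is on daylight time, UTC+07:30.
23:45 Bryir Republic − 7h30m = 16:15 UTC.
At the standard offset (UTC−10:30), 16:15 UTC − 10h30m = 05:45 Wyneth Coast standard time.
The standard-time date in Wyneth Coast, February 19, 2026, is outside the daylight-saving period (3 October 2025 – 15 February 2026), so Wyneth Coast is on standard time, UTC−10:30.
16:15 UTC − 10h30m = 05:45 Wyneth Coast.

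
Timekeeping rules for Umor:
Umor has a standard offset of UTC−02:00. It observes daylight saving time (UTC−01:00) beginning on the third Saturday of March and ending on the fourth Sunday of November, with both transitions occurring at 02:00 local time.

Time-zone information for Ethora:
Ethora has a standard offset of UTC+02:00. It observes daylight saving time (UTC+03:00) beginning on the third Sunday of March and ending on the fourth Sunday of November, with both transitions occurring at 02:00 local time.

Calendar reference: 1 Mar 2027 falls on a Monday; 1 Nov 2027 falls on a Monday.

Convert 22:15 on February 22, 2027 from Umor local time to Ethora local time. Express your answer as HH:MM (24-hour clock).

1 March 2027 is a Monday, so the first Saturday is March 6 and the third is March 20.
1 November 2027 is a Monday, so the first Sunday is November 7 and the fourth is November 28.
Daylight saving runs 20 March – 28 November; February 22, 2027 is outside that window, so Umor is on standard time at UTC−02:00.
22:15 Umor + 2h = 00:15 UTC (rolling into the next day, 23 February 2027).
1 March 2027 is a Monday, so the first Sunday is March 7 and the third is March 21.
1 November 2027 is a Monday, so the first Sunday is November 7 and the fourth is November 28.
At the standard offset (UTC+02:00), 00:15 UTC + 2h = 02:15 Ethora standard time.
Daylight saving runs 21 March – 28 November; the standard-time date in Ethora, February 23, 2027, is outside that window, so Ethora is on standard time at UTC+02:00.
00:15 UTC + 2h = 02:15 Ethora.

02:15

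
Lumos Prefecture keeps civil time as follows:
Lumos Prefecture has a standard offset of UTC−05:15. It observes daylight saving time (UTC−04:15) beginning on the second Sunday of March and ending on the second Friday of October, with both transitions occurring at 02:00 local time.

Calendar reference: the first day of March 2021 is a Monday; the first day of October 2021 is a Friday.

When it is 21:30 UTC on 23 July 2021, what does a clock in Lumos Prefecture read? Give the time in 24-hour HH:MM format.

17:15

1 March 2021 is a Monday, so the first Sunday is March 7 and the second is March 14.
1 October 2021 is a Friday, so the first Friday is October 1 and the second is October 8.
At the standard offset (UTC−05:15), 21:30 UTC − 5h15m = 16:15 Lumos Prefecture standard time.
Daylight saving runs 14 March – 8 October; the standard-time date in Lumos Prefecture, 23 July 2021, is inside that window, so Lumos Prefecture is at UTC−04:15.
21:30 UTC − 4h15m = 17:15 local.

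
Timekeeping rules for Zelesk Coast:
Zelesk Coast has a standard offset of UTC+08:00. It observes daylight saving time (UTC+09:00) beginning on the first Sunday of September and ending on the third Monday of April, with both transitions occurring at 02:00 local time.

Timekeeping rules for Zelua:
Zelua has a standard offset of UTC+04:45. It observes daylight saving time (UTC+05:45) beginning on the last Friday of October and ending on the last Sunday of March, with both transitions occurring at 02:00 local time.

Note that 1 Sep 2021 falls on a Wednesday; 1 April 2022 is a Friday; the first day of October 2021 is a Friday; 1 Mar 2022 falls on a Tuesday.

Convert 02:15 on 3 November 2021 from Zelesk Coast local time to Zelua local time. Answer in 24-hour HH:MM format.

23:00

1 September 2021 is a Wednesday, so the first Sunday is September 5.
1 April 2022 is a Friday, so the first Monday is April 4 and the third is April 18.
3 November 2021 lies within the daylight-saving period (5 September 2021 – 18 April 2022), so Zelesk Coast is on daylight time, UTC+09:00.
02:15 Zelesk Coast − 9h = 17:15 UTC (rolling into the previous day, 2 November 2021).
1 October 2021 is a Friday, so Fridays fall on 1, 8, 15, 22, 29; the last is October 29.
1 March 2022 is a Tuesday, so Sundays fall on 6, 13, 20, 27; the last is March 27.
At the standard offset (UTC+04:45), 17:15 UTC + 4h45m = 22:00 Zelua standard time.
The standard-time date in Zelua, 2 November 2021, lies within the daylight-saving period (29 October 2021 – 27 March 2022), so Zelua is on daylight time, UTC+05:45.
17:15 UTC + 5h45m = 23:00 Zelua.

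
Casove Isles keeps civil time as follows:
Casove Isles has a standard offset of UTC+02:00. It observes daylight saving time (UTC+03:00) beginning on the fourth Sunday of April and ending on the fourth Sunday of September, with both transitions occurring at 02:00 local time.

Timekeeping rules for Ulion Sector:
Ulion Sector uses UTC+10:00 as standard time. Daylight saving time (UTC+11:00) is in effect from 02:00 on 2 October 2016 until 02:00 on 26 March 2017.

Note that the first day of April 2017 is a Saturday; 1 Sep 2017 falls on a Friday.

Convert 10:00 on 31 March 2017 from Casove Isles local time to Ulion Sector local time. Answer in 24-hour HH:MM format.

1 April 2017 is a Saturday, so the first Sunday is April 2 and the fourth is April 23.
1 September 2017 is a Friday, so the first Sunday is September 3 and the fourth is September 24.
Daylight saving runs 23 April – 24 September; 31 March 2017 is outside that window, so Casove Isles is on standard time at UTC+02:00.
10:00 Casove Isles − 2h = 08:00 UTC.
At the standard offset (UTC+10:00), 08:00 UTC + 10h = 18:00 Ulion Sector standard time.
The standard-time date in Ulion Sector, 31 March 2017, does not fall between 2 October 2016 and 26 March 2017, so daylight saving is not in effect and Ulion Sector is at UTC+10:00.
08:00 UTC + 10h = 18:00 Ulion Sector.

18:00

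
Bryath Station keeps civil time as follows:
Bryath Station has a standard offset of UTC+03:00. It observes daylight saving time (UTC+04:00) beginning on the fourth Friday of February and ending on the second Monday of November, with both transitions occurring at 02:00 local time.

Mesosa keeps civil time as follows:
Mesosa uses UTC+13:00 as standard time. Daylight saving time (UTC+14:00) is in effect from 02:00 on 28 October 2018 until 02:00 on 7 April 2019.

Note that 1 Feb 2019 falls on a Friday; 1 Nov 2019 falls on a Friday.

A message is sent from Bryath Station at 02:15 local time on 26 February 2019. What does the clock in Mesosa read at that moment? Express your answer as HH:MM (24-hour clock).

1 February 2019 is a Friday, so the first Friday is February 1 and the fourth is February 22.
1 November 2019 is a Friday, so the first Monday is November 4 and the second is November 11.
Daylight saving runs 22 February – 11 November; 26 February 2019 is inside that window, so Bryath Station is at UTC+04:00.
02:15 Bryath Station − 4h = 22:15 UTC (rolling into the previous day, 25 February 2019).
At the standard offset (UTC+13:00), 22:15 UTC + 13h = 11:15 Mesosa standard time (rolling into the next day, 26 February 2019).
Daylight saving runs 28 October 2018 – 7 April 2019; the standard-time date in Mesosa, 26 February 2019, is inside that window, so Mesosa is at UTC+14:00.
22:15 UTC + 14h = 12:15 Mesosa (rolling into the next day, 26 February 2019).

12:15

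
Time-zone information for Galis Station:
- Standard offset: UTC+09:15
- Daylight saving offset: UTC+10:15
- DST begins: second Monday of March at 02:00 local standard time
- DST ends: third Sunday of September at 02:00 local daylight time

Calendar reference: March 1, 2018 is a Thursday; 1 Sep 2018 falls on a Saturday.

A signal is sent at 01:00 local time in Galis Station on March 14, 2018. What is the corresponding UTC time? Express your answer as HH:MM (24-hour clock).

1 March 2018 is a Thursday, so the first Monday is March 5 and the second is March 12.
1 September 2018 is a Saturday, so the first Sunday is September 2 and the third is September 16.
March 14, 2018 falls between 12 March and 16 September, so daylight saving is in effect and Galis Station is at UTC+10:15.
01:00 local − 10h15m = 14:45 UTC (rolling into the previous day, 13 March 2018).

14:45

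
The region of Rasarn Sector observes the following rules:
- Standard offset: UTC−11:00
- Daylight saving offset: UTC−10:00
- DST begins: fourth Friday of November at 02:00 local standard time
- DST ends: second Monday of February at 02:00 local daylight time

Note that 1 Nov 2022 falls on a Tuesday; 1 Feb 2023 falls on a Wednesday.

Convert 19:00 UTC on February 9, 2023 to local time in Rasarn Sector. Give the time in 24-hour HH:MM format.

09:00

1 November 2022 is a Tuesday, so the first Friday is November 4 and the fourth is November 25.
1 February 2023 is a Wednesday, so the first Monday is February 6 and the second is February 13.
At the standard offset (UTC−11:00), 19:00 UTC − 11h = 08:00 Rasarn Sector standard time.
Daylight saving runs 25 November 2022 – 13 February 2023; the standard-time date in Rasarn Sector, February 9, 2023, is inside that window, so Rasarn Sector is at UTC−10:00.
19:00 UTC − 10h = 09:00 local.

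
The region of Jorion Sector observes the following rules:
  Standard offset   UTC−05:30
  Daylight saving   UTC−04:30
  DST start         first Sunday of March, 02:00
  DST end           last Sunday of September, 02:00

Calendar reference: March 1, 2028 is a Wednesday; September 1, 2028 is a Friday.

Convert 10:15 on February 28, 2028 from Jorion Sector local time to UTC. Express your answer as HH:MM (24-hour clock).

1 March 2028 is a Wednesday, so the first Sunday is March 5.
1 September 2028 is a Friday, so Sundays fall on 3, 10, 17, 24; the last is September 24.
February 28, 2028 is outside the daylight-saving period (5 March – 24 September), so Jorion Sector is on standard time, UTC−05:30.
10:15 local + 5h30m = 15:45 UTC.

15:45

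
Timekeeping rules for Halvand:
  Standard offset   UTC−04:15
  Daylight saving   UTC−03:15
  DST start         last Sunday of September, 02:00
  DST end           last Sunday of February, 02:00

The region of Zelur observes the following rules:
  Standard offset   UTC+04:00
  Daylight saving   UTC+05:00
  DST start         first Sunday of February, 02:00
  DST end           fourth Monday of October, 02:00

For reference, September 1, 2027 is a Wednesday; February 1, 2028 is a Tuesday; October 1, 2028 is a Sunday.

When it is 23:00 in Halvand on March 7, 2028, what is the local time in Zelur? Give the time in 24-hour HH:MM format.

1 September 2027 is a Wednesday, so Sundays fall on 5, 12, 19, 26; the last is September 26.
1 February 2028 is a Tuesday, so Sundays fall on 6, 13, 20, 27; the last is February 27.
March 7, 2028 is outside the daylight-saving period (26 September 2027 – 27 February 2028), so Halvand is on standard time, UTC−04:15.
23:00 Halvand + 4h15m = 03:15 UTC (rolling into the next day, 8 March 2028).
1 February 2028 is a Tuesday, so the first Sunday is February 6.
1 October 2028 is a Sunday, so the first Monday is October 2 and the fourth is October 23.
At the standard offset (UTC+04:00), 03:15 UTC + 4h = 07:15 Zelur standard time.
Daylight saving runs 6 February – 23 October; the standard-time date in Zelur, March 8, 2028, is inside that window, so Zelur is at UTC+05:00.
03:15 UTC + 5h = 08:15 Zelur.

08:15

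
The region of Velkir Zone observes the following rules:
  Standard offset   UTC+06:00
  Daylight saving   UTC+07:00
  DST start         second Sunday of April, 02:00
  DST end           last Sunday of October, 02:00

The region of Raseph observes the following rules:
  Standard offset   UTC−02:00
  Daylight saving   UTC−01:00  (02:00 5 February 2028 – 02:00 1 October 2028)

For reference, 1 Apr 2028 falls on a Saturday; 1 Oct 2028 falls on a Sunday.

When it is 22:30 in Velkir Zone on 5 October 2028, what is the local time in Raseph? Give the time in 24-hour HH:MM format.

1 April 2028 is a Saturday, so the first Sunday is April 2 and the second is April 9.
1 October 2028 is a Sunday, so Sundays fall on 1, 8, 15, 22, 29; the last is October 29.
5 October 2028 falls between 9 April and 29 October, so daylight saving is in effect and Velkir Zone is at UTC+07:00.
22:30 Velkir Zone − 7h = 15:30 UTC.
At the standard offset (UTC−02:00), 15:30 UTC − 2h = 13:30 Raseph standard time.
The standard-time date in Raseph, 5 October 2028, does not fall between 5 February and 1 October, so daylight saving is not in effect and Raseph is at UTC−02:00.
15:30 UTC − 2h = 13:30 Raseph.

13:30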